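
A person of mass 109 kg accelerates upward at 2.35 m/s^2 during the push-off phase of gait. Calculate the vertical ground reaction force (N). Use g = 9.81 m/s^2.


GRF = m * (g + a)
GRF = 109 * (9.81 + 2.35)
GRF = 109 * 12.1600
GRF = 1325.4400


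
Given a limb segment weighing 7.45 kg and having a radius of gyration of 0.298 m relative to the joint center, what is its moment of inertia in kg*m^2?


I = m * k^2
I = 7.45 * 0.298^2
k^2 = 0.0888
I = 0.6616


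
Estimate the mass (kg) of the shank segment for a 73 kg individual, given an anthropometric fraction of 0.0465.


m_segment = body_mass * fraction
m_segment = 73 * 0.0465
m_segment = 3.3945


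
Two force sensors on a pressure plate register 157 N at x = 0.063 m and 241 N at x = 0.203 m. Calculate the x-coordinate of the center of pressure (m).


COP_x = (F1*x1 + F2*x2) / (F1 + F2)
COP_x = (157*0.063 + 241*0.203) / (157 + 241)
Numerator = 58.8140
Denominator = 398
COP_x = 0.1478


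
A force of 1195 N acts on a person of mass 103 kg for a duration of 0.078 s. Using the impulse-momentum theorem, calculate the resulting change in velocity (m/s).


J = F * dt = 1195 * 0.078 = 93.2100 N*s
delta_v = J / m
delta_v = 93.2100 / 103
delta_v = 0.9050


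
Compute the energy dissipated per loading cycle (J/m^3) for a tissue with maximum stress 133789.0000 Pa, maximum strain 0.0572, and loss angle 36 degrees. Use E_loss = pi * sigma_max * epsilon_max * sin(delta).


E_loss = pi * sigma_max * epsilon_max * sin(delta)
delta = 36 deg = 0.6283 rad
sin(delta) = 0.5878
E_loss = pi * 133789.0000 * 0.0572 * 0.5878
E_loss = 14131.3936


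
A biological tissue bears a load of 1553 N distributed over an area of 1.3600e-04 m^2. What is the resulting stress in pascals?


stress = F / A
stress = 1553 / 1.3600e-04
stress = 1.1419e+07


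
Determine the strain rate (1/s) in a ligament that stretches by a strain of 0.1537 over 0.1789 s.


strain_rate = delta_strain / delta_t
strain_rate = 0.1537 / 0.1789
strain_rate = 0.8591


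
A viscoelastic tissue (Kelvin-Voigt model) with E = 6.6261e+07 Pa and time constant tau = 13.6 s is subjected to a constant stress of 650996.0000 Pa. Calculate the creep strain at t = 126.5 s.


epsilon(t) = (sigma/E) * (1 - exp(-t/tau))
sigma/E = 650996.0000 / 6.6261e+07 = 0.0098
exp(-t/tau) = exp(-126.5 / 13.6) = 9.1290e-05
epsilon = 0.0098 * (1 - 9.1290e-05)
epsilon = 0.0098


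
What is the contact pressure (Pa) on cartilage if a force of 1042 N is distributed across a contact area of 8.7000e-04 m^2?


P = F / A
P = 1042 / 8.7000e-04
P = 1.1977e+06


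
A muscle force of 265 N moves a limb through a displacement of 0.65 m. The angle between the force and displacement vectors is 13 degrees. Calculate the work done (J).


W = F * d * cos(theta)
theta = 13 deg = 0.2269 rad
cos(theta) = 0.9744
W = 265 * 0.65 * 0.9744
W = 167.8352


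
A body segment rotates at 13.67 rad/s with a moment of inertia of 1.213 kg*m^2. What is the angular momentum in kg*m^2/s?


L = I * omega
L = 1.213 * 13.67
L = 16.5817


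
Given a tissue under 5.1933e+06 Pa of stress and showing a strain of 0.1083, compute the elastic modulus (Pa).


E = stress / strain
E = 5.1933e+06 / 0.1083
E = 4.7953e+07


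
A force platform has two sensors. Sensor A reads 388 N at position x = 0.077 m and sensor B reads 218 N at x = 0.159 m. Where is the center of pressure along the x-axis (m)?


COP_x = (F1*x1 + F2*x2) / (F1 + F2)
COP_x = (388*0.077 + 218*0.159) / (388 + 218)
Numerator = 64.5380
Denominator = 606
COP_x = 0.1065


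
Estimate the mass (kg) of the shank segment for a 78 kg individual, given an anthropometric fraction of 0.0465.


m_segment = body_mass * fraction
m_segment = 78 * 0.0465
m_segment = 3.6270


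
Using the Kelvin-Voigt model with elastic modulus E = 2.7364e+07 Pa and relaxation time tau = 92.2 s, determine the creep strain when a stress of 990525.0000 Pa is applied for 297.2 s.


epsilon(t) = (sigma/E) * (1 - exp(-t/tau))
sigma/E = 990525.0000 / 2.7364e+07 = 0.0362
exp(-t/tau) = exp(-297.2 / 92.2) = 0.0398
epsilon = 0.0362 * (1 - 0.0398)
epsilon = 0.0348


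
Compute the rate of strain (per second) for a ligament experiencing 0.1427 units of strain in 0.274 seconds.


strain_rate = delta_strain / delta_t
strain_rate = 0.1427 / 0.274
strain_rate = 0.5208


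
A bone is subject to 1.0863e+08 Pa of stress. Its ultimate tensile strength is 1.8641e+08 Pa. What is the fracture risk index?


FRI = applied / ultimate
FRI = 1.0863e+08 / 1.8641e+08
FRI = 0.5827


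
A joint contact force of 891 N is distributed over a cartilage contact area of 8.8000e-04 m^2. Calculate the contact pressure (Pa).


P = F / A
P = 891 / 8.8000e-04
P = 1.0125e+06


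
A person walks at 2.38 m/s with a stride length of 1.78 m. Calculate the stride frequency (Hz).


f = v / stride_length
f = 2.38 / 1.78
f = 1.3371


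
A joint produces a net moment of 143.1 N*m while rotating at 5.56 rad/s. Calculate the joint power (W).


P = M * omega
P = 143.1 * 5.56
P = 795.6360


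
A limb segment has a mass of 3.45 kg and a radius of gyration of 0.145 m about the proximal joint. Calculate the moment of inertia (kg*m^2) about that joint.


I = m * k^2
I = 3.45 * 0.145^2
k^2 = 0.0210
I = 0.0725


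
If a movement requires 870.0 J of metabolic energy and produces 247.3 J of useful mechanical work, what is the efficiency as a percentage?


eta = (W_mech / E_meta) * 100
eta = (247.3 / 870.0) * 100
ratio = 0.2843
eta = 28.4253


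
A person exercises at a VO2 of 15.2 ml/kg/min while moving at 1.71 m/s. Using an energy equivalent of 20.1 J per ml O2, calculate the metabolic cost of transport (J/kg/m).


Power per kg = VO2 * 20.1 / 60
Power per kg = 15.2 * 20.1 / 60 = 5.0920 W/kg
Cost = power_per_kg / speed
Cost = 5.0920 / 1.71
Cost = 2.9778


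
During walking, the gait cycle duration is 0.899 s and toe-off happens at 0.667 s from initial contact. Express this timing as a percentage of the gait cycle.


pct = (event_time / cycle_time) * 100
pct = (0.667 / 0.899) * 100
ratio = 0.7419
pct = 74.1935


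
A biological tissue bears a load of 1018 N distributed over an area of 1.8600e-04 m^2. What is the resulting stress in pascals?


stress = F / A
stress = 1018 / 1.8600e-04
stress = 5.4731e+06


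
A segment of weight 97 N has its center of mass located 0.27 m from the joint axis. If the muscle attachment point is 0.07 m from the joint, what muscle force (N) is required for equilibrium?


F_muscle = W * d_load / d_muscle
F_muscle = 97 * 0.27 / 0.07
Numerator = 26.1900
F_muscle = 374.1429


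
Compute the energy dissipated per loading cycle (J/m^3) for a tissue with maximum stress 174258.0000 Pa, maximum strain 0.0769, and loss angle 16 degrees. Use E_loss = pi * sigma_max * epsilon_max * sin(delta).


E_loss = pi * sigma_max * epsilon_max * sin(delta)
delta = 16 deg = 0.2793 rad
sin(delta) = 0.2756
E_loss = pi * 174258.0000 * 0.0769 * 0.2756
E_loss = 11603.9811


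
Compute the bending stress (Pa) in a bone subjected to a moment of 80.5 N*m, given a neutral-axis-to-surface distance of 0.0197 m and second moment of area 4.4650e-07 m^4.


sigma = M * c / I
sigma = 80.5 * 0.0197 / 4.4650e-07
M * c = 1.5858
sigma = 3.5517e+06


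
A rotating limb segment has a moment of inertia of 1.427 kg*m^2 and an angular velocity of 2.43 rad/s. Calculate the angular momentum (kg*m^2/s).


L = I * omega
L = 1.427 * 2.43
L = 3.4676


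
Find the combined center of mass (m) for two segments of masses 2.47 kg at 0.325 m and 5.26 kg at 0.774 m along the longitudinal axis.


COM = (m1*x1 + m2*x2) / (m1 + m2)
COM = (2.47*0.325 + 5.26*0.774) / (2.47 + 5.26)
Numerator = 4.8740
Denominator = 7.7300
COM = 0.6305


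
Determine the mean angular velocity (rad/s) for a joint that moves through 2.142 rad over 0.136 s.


omega = delta_theta / delta_t
omega = 2.142 / 0.136
omega = 15.7500


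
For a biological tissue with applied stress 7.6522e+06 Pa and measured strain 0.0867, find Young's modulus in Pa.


E = stress / strain
E = 7.6522e+06 / 0.0867
E = 8.8261e+07


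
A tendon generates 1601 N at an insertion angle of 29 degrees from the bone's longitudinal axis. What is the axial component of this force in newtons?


F_eff = F_tendon * cos(theta)
theta = 29 deg = 0.5061 rad
cos(theta) = 0.8746
F_eff = 1601 * 0.8746
F_eff = 1400.2662


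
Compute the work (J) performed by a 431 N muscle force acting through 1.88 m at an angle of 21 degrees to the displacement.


W = F * d * cos(theta)
theta = 21 deg = 0.3665 rad
cos(theta) = 0.9336
W = 431 * 1.88 * 0.9336
W = 756.4615


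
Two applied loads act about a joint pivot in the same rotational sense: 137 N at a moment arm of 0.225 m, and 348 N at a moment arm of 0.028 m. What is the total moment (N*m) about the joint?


M = F1 * d1 + F2 * d2
M = 137 * 0.225 + 348 * 0.028
M = 30.8250 + 9.7440
M = 40.5690


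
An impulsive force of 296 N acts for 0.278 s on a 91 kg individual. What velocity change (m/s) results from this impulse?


J = F * dt = 296 * 0.278 = 82.2880 N*s
delta_v = J / m
delta_v = 82.2880 / 91
delta_v = 0.9043


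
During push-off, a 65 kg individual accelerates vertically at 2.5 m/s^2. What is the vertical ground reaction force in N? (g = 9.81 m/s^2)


GRF = m * (g + a)
GRF = 65 * (9.81 + 2.5)
GRF = 65 * 12.3100
GRF = 800.1500


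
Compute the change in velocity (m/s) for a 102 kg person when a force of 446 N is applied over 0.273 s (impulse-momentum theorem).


J = F * dt = 446 * 0.273 = 121.7580 N*s
delta_v = J / m
delta_v = 121.7580 / 102
delta_v = 1.1937


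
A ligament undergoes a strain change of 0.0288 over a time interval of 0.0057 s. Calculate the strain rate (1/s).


strain_rate = delta_strain / delta_t
strain_rate = 0.0288 / 0.0057
strain_rate = 5.0526


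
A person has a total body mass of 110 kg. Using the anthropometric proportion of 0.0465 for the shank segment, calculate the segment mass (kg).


m_segment = body_mass * fraction
m_segment = 110 * 0.0465
m_segment = 5.1150


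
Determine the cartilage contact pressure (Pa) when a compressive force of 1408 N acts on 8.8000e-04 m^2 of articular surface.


P = F / A
P = 1408 / 8.8000e-04
P = 1.6000e+06


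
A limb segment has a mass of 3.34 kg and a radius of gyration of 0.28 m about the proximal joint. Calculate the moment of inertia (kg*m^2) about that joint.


I = m * k^2
I = 3.34 * 0.28^2
k^2 = 0.0784
I = 0.2619


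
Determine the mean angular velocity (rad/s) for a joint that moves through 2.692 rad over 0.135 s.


omega = delta_theta / delta_t
omega = 2.692 / 0.135
omega = 19.9407


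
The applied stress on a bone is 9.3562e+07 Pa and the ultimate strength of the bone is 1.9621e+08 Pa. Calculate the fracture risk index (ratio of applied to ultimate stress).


FRI = applied / ultimate
FRI = 9.3562e+07 / 1.9621e+08
FRI = 0.4768


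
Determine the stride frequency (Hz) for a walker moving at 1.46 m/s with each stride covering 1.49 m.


f = v / stride_length
f = 1.46 / 1.49
f = 0.9799


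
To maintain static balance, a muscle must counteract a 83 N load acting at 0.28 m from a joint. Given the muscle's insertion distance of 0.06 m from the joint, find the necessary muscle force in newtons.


F_muscle = W * d_load / d_muscle
F_muscle = 83 * 0.28 / 0.06
Numerator = 23.2400
F_muscle = 387.3333


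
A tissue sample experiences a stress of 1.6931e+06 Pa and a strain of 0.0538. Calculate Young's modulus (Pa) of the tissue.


E = stress / strain
E = 1.6931e+06 / 0.0538
E = 3.1470e+07


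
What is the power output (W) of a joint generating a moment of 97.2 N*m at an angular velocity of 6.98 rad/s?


P = M * omega
P = 97.2 * 6.98
P = 678.4560


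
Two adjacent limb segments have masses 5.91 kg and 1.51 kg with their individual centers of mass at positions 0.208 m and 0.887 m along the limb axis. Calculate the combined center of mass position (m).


COM = (m1*x1 + m2*x2) / (m1 + m2)
COM = (5.91*0.208 + 1.51*0.887) / (5.91 + 1.51)
Numerator = 2.5686
Denominator = 7.4200
COM = 0.3462


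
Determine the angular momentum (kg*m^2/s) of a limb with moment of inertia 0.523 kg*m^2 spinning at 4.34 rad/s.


L = I * omega
L = 0.523 * 4.34
L = 2.2698


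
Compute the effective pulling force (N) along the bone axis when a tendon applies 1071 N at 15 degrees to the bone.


F_eff = F_tendon * cos(theta)
theta = 15 deg = 0.2618 rad
cos(theta) = 0.9659
F_eff = 1071 * 0.9659
F_eff = 1034.5066


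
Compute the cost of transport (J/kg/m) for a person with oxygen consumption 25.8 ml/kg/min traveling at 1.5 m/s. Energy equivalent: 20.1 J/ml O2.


Power per kg = VO2 * 20.1 / 60
Power per kg = 25.8 * 20.1 / 60 = 8.6430 W/kg
Cost = power_per_kg / speed
Cost = 8.6430 / 1.5
Cost = 5.7620


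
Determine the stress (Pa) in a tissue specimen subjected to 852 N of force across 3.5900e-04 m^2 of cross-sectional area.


stress = F / A
stress = 852 / 3.5900e-04
stress = 2.3733e+06


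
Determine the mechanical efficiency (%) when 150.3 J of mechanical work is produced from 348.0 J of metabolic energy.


eta = (W_mech / E_meta) * 100
eta = (150.3 / 348.0) * 100
ratio = 0.4319
eta = 43.1897


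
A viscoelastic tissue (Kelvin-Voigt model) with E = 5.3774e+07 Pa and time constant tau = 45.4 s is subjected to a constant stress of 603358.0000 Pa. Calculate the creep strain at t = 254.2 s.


epsilon(t) = (sigma/E) * (1 - exp(-t/tau))
sigma/E = 603358.0000 / 5.3774e+07 = 0.0112
exp(-t/tau) = exp(-254.2 / 45.4) = 0.0037
epsilon = 0.0112 * (1 - 0.0037)
epsilon = 0.0112


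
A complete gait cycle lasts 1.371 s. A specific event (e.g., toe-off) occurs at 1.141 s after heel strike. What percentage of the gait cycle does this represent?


pct = (event_time / cycle_time) * 100
pct = (1.141 / 1.371) * 100
ratio = 0.8322
pct = 83.2239


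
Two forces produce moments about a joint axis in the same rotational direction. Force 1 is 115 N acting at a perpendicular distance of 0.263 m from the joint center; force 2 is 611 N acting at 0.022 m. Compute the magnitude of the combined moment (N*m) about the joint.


M = F1 * d1 + F2 * d2
M = 115 * 0.263 + 611 * 0.022
M = 30.2450 + 13.4420
M = 43.6870


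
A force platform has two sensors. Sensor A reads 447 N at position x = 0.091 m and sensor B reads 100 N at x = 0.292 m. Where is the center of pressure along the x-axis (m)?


COP_x = (F1*x1 + F2*x2) / (F1 + F2)
COP_x = (447*0.091 + 100*0.292) / (447 + 100)
Numerator = 69.8770
Denominator = 547
COP_x = 0.1277


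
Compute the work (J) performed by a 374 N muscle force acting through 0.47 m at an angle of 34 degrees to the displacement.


W = F * d * cos(theta)
theta = 34 deg = 0.5934 rad
cos(theta) = 0.8290
W = 374 * 0.47 * 0.8290
W = 145.7282


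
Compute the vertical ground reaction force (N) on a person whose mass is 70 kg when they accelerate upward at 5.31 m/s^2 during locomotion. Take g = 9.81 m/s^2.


GRF = m * (g + a)
GRF = 70 * (9.81 + 5.31)
GRF = 70 * 15.1200
GRF = 1058.4000


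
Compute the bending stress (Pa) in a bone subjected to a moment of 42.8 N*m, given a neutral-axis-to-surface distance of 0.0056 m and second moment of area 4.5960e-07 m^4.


sigma = M * c / I
sigma = 42.8 * 0.0056 / 4.5960e-07
M * c = 0.2397
sigma = 521496.9539


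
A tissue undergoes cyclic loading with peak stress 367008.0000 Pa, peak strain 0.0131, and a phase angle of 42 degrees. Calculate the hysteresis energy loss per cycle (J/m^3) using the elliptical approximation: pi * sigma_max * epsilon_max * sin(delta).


E_loss = pi * sigma_max * epsilon_max * sin(delta)
delta = 42 deg = 0.7330 rad
sin(delta) = 0.6691
E_loss = pi * 367008.0000 * 0.0131 * 0.6691
E_loss = 10106.6586


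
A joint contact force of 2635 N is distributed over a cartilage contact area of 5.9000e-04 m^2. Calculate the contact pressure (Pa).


P = F / A
P = 2635 / 5.9000e-04
P = 4.4661e+06


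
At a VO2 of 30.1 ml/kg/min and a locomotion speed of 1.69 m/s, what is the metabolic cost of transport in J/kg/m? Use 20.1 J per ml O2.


Power per kg = VO2 * 20.1 / 60
Power per kg = 30.1 * 20.1 / 60 = 10.0835 W/kg
Cost = power_per_kg / speed
Cost = 10.0835 / 1.69
Cost = 5.9666


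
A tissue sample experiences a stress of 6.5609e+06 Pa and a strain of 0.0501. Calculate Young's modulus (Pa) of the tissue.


E = stress / strain
E = 6.5609e+06 / 0.0501
E = 1.3096e+08


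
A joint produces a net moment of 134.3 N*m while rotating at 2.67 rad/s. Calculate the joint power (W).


P = M * omega
P = 134.3 * 2.67
P = 358.5810


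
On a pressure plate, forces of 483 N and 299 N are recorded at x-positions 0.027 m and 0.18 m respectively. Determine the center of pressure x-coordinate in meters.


COP_x = (F1*x1 + F2*x2) / (F1 + F2)
COP_x = (483*0.027 + 299*0.18) / (483 + 299)
Numerator = 66.8610
Denominator = 782
COP_x = 0.0855


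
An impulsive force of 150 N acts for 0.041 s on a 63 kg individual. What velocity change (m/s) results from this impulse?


J = F * dt = 150 * 0.041 = 6.1500 N*s
delta_v = J / m
delta_v = 6.1500 / 63
delta_v = 0.0976


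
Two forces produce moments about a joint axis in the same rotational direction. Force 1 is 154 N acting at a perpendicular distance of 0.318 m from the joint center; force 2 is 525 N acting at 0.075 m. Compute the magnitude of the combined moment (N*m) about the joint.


M = F1 * d1 + F2 * d2
M = 154 * 0.318 + 525 * 0.075
M = 48.9720 + 39.3750
M = 88.3470


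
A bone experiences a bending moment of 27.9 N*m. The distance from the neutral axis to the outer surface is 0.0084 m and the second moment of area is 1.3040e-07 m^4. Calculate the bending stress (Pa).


sigma = M * c / I
sigma = 27.9 * 0.0084 / 1.3040e-07
M * c = 0.2344
sigma = 1.7972e+06


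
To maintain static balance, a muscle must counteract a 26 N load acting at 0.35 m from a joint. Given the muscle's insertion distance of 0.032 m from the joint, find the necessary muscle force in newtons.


F_muscle = W * d_load / d_muscle
F_muscle = 26 * 0.35 / 0.032
Numerator = 9.1000
F_muscle = 284.3750


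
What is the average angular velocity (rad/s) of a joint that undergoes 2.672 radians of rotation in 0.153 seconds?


omega = delta_theta / delta_t
omega = 2.672 / 0.153
omega = 17.4641


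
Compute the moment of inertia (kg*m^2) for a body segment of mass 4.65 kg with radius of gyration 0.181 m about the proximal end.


I = m * k^2
I = 4.65 * 0.181^2
k^2 = 0.0328
I = 0.1523


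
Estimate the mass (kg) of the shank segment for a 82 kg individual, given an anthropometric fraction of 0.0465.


m_segment = body_mass * fraction
m_segment = 82 * 0.0465
m_segment = 3.8130


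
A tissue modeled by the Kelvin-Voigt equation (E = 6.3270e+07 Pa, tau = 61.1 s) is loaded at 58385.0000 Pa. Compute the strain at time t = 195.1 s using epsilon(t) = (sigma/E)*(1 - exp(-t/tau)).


epsilon(t) = (sigma/E) * (1 - exp(-t/tau))
sigma/E = 58385.0000 / 6.3270e+07 = 9.2279e-04
exp(-t/tau) = exp(-195.1 / 61.1) = 0.0410
epsilon = 9.2279e-04 * (1 - 0.0410)
epsilon = 8.8492e-04


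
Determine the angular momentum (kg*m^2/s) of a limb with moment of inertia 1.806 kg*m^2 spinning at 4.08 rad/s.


L = I * omega
L = 1.806 * 4.08
L = 7.3685


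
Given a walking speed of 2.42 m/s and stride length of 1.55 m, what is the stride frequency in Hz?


f = v / stride_length
f = 2.42 / 1.55
f = 1.5613


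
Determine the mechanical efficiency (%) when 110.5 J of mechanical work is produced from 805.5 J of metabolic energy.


eta = (W_mech / E_meta) * 100
eta = (110.5 / 805.5) * 100
ratio = 0.1372
eta = 13.7182


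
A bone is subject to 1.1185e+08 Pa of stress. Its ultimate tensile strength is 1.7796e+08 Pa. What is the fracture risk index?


FRI = applied / ultimate
FRI = 1.1185e+08 / 1.7796e+08
FRI = 0.6285


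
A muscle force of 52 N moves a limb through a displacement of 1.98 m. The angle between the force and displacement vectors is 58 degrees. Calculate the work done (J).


W = F * d * cos(theta)
theta = 58 deg = 1.0123 rad
cos(theta) = 0.5299
W = 52 * 1.98 * 0.5299
W = 54.5605


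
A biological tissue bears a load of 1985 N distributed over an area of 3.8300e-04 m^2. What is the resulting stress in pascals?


stress = F / A
stress = 1985 / 3.8300e-04
stress = 5.1828e+06


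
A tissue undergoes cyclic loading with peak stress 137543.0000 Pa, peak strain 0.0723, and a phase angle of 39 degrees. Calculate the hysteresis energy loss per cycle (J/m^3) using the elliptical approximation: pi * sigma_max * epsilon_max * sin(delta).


E_loss = pi * sigma_max * epsilon_max * sin(delta)
delta = 39 deg = 0.6807 rad
sin(delta) = 0.6293
E_loss = pi * 137543.0000 * 0.0723 * 0.6293
E_loss = 19660.6769


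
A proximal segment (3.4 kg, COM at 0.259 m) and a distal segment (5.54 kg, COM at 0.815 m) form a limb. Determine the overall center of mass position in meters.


COM = (m1*x1 + m2*x2) / (m1 + m2)
COM = (3.4*0.259 + 5.54*0.815) / (3.4 + 5.54)
Numerator = 5.3957
Denominator = 8.9400
COM = 0.6035


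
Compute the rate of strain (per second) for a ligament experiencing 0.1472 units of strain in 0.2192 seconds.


strain_rate = delta_strain / delta_t
strain_rate = 0.1472 / 0.2192
strain_rate = 0.6715


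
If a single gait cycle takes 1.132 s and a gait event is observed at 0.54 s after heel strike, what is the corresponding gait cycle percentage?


pct = (event_time / cycle_time) * 100
pct = (0.54 / 1.132) * 100
ratio = 0.4770
pct = 47.7032


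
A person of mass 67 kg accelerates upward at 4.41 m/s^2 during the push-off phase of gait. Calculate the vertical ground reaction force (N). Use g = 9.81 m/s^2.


GRF = m * (g + a)
GRF = 67 * (9.81 + 4.41)
GRF = 67 * 14.2200
GRF = 952.7400


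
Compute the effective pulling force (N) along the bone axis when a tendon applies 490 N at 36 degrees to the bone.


F_eff = F_tendon * cos(theta)
theta = 36 deg = 0.6283 rad
cos(theta) = 0.8090
F_eff = 490 * 0.8090
F_eff = 396.4183


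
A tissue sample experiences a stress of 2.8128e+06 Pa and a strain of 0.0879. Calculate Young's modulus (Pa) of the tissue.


E = stress / strain
E = 2.8128e+06 / 0.0879
E = 3.2000e+07


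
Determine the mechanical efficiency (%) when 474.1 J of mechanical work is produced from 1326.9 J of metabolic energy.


eta = (W_mech / E_meta) * 100
eta = (474.1 / 1326.9) * 100
ratio = 0.3573
eta = 35.7299


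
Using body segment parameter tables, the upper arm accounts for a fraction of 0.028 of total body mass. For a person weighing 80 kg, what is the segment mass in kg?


m_segment = body_mass * fraction
m_segment = 80 * 0.028
m_segment = 2.2400


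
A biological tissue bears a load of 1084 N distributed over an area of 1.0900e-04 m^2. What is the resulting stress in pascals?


stress = F / A
stress = 1084 / 1.0900e-04
stress = 9.9450e+06


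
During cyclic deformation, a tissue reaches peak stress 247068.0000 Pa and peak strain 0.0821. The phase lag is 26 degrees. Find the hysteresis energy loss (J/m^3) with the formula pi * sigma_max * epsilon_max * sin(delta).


E_loss = pi * sigma_max * epsilon_max * sin(delta)
delta = 26 deg = 0.4538 rad
sin(delta) = 0.4384
E_loss = pi * 247068.0000 * 0.0821 * 0.4384
E_loss = 27935.1811


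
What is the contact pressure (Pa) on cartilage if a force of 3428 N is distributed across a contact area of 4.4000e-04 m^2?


P = F / A
P = 3428 / 4.4000e-04
P = 7.7909e+06


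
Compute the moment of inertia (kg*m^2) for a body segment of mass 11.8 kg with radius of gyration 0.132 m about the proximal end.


I = m * k^2
I = 11.8 * 0.132^2
k^2 = 0.0174
I = 0.2056


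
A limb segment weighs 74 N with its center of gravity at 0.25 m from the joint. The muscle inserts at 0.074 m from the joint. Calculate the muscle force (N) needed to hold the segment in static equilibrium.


F_muscle = W * d_load / d_muscle
F_muscle = 74 * 0.25 / 0.074
Numerator = 18.5000
F_muscle = 250.0000


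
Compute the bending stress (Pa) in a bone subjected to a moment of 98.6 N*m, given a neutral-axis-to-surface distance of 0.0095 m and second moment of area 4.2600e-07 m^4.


sigma = M * c / I
sigma = 98.6 * 0.0095 / 4.2600e-07
M * c = 0.9367
sigma = 2.1988e+06


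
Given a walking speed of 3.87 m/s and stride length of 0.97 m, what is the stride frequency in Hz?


f = v / stride_length
f = 3.87 / 0.97
f = 3.9897


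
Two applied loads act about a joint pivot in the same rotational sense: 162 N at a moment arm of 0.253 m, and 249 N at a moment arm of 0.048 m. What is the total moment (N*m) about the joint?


M = F1 * d1 + F2 * d2
M = 162 * 0.253 + 249 * 0.048
M = 40.9860 + 11.9520
M = 52.9380


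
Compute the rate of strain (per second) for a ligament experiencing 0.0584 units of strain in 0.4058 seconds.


strain_rate = delta_strain / delta_t
strain_rate = 0.0584 / 0.4058
strain_rate = 0.1439


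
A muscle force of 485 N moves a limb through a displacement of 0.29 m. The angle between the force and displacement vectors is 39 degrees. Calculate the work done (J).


W = F * d * cos(theta)
theta = 39 deg = 0.6807 rad
cos(theta) = 0.7771
W = 485 * 0.29 * 0.7771
W = 109.3056


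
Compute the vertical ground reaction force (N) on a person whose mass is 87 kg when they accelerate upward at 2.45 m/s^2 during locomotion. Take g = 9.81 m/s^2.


GRF = m * (g + a)
GRF = 87 * (9.81 + 2.45)
GRF = 87 * 12.2600
GRF = 1066.6200


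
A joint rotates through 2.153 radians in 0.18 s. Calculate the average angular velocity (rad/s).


omega = delta_theta / delta_t
omega = 2.153 / 0.18
omega = 11.9611


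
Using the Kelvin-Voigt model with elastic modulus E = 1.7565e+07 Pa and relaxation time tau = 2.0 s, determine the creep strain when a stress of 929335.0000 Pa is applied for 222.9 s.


epsilon(t) = (sigma/E) * (1 - exp(-t/tau))
sigma/E = 929335.0000 / 1.7565e+07 = 0.0529
exp(-t/tau) = exp(-222.9 / 2.0) = 3.9617e-49
epsilon = 0.0529 * (1 - 3.9617e-49)
epsilon = 0.0529


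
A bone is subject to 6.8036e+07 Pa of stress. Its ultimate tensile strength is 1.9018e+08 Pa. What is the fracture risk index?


FRI = applied / ultimate
FRI = 6.8036e+07 / 1.9018e+08
FRI = 0.3577


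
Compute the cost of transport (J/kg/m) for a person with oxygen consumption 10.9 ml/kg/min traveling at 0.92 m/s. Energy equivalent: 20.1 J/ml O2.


Power per kg = VO2 * 20.1 / 60
Power per kg = 10.9 * 20.1 / 60 = 3.6515 W/kg
Cost = power_per_kg / speed
Cost = 3.6515 / 0.92
Cost = 3.9690


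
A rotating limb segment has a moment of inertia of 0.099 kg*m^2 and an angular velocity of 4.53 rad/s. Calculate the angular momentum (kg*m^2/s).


L = I * omega
L = 0.099 * 4.53
L = 0.4485


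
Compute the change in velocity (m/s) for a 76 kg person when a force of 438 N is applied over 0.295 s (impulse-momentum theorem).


J = F * dt = 438 * 0.295 = 129.2100 N*s
delta_v = J / m
delta_v = 129.2100 / 76
delta_v = 1.7001


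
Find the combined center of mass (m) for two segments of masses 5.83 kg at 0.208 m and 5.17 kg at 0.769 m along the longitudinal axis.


COM = (m1*x1 + m2*x2) / (m1 + m2)
COM = (5.83*0.208 + 5.17*0.769) / (5.83 + 5.17)
Numerator = 5.1884
Denominator = 11.0000
COM = 0.4717


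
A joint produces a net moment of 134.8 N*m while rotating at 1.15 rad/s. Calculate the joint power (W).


P = M * omega
P = 134.8 * 1.15
P = 155.0200


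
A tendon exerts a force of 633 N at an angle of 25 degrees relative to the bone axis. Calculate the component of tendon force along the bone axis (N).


F_eff = F_tendon * cos(theta)
theta = 25 deg = 0.4363 rad
cos(theta) = 0.9063
F_eff = 633 * 0.9063
F_eff = 573.6928


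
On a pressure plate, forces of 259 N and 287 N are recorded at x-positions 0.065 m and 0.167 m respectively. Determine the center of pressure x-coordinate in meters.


COP_x = (F1*x1 + F2*x2) / (F1 + F2)
COP_x = (259*0.065 + 287*0.167) / (259 + 287)
Numerator = 64.7640
Denominator = 546
COP_x = 0.1186


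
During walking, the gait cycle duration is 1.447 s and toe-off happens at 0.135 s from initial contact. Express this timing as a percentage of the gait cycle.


pct = (event_time / cycle_time) * 100
pct = (0.135 / 1.447) * 100
ratio = 0.0933
pct = 9.3296


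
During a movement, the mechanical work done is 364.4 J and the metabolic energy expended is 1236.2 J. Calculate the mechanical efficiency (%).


eta = (W_mech / E_meta) * 100
eta = (364.4 / 1236.2) * 100
ratio = 0.2948
eta = 29.4774


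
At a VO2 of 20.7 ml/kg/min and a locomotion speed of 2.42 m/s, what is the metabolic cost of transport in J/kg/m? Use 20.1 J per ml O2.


Power per kg = VO2 * 20.1 / 60
Power per kg = 20.7 * 20.1 / 60 = 6.9345 W/kg
Cost = power_per_kg / speed
Cost = 6.9345 / 2.42
Cost = 2.8655


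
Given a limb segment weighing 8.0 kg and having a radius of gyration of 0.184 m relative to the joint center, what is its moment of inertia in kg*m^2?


I = m * k^2
I = 8.0 * 0.184^2
k^2 = 0.0339
I = 0.2708


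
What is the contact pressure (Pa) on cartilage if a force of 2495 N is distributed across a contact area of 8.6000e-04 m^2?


P = F / A
P = 2495 / 8.6000e-04
P = 2.9012e+06


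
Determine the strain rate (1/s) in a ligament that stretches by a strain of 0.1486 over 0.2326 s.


strain_rate = delta_strain / delta_t
strain_rate = 0.1486 / 0.2326
strain_rate = 0.6389


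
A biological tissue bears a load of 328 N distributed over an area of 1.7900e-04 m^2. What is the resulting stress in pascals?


stress = F / A
stress = 328 / 1.7900e-04
stress = 1.8324e+06


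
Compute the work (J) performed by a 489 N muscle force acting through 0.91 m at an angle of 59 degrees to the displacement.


W = F * d * cos(theta)
theta = 59 deg = 1.0297 rad
cos(theta) = 0.5150
W = 489 * 0.91 * 0.5150
W = 229.1868


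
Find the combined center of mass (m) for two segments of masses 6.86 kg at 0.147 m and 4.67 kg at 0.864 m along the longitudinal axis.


COM = (m1*x1 + m2*x2) / (m1 + m2)
COM = (6.86*0.147 + 4.67*0.864) / (6.86 + 4.67)
Numerator = 5.0433
Denominator = 11.5300
COM = 0.4374


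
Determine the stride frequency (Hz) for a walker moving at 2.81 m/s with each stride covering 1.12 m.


f = v / stride_length
f = 2.81 / 1.12
f = 2.5089


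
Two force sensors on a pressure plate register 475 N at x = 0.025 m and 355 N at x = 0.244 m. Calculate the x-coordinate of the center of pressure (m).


COP_x = (F1*x1 + F2*x2) / (F1 + F2)
COP_x = (475*0.025 + 355*0.244) / (475 + 355)
Numerator = 98.4950
Denominator = 830
COP_x = 0.1187


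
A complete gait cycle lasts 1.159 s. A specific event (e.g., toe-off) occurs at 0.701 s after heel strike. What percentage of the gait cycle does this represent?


pct = (event_time / cycle_time) * 100
pct = (0.701 / 1.159) * 100
ratio = 0.6048
pct = 60.4832


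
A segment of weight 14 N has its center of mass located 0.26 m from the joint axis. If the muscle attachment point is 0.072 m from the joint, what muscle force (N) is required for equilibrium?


F_muscle = W * d_load / d_muscle
F_muscle = 14 * 0.26 / 0.072
Numerator = 3.6400
F_muscle = 50.5556


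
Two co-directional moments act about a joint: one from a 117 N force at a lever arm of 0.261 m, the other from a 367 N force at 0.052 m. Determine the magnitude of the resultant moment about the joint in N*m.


M = F1 * d1 + F2 * d2
M = 117 * 0.261 + 367 * 0.052
M = 30.5370 + 19.0840
M = 49.6210


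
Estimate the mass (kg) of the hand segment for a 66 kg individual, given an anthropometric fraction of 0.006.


m_segment = body_mass * fraction
m_segment = 66 * 0.006
m_segment = 0.3960


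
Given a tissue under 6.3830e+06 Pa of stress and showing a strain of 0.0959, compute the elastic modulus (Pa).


E = stress / strain
E = 6.3830e+06 / 0.0959
E = 6.6559e+07


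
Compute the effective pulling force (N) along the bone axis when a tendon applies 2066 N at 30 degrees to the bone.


F_eff = F_tendon * cos(theta)
theta = 30 deg = 0.5236 rad
cos(theta) = 0.8660
F_eff = 2066 * 0.8660
F_eff = 1789.2085


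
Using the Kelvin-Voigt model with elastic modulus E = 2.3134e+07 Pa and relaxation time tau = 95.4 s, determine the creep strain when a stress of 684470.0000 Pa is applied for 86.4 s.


epsilon(t) = (sigma/E) * (1 - exp(-t/tau))
sigma/E = 684470.0000 / 2.3134e+07 = 0.0296
exp(-t/tau) = exp(-86.4 / 95.4) = 0.4043
epsilon = 0.0296 * (1 - 0.4043)
epsilon = 0.0176


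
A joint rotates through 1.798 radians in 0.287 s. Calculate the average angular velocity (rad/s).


omega = delta_theta / delta_t
omega = 1.798 / 0.287
omega = 6.2648


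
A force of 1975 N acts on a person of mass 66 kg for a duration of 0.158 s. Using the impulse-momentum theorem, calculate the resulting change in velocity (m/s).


J = F * dt = 1975 * 0.158 = 312.0500 N*s
delta_v = J / m
delta_v = 312.0500 / 66
delta_v = 4.7280


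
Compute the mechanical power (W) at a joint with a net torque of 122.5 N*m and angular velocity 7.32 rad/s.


P = M * omega
P = 122.5 * 7.32
P = 896.7000


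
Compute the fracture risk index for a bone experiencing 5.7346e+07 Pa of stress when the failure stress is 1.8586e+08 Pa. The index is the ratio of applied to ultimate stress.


FRI = applied / ultimate
FRI = 5.7346e+07 / 1.8586e+08
FRI = 0.3085


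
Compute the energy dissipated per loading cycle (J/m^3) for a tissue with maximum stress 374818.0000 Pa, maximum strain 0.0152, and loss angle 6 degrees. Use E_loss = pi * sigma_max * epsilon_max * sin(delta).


E_loss = pi * sigma_max * epsilon_max * sin(delta)
delta = 6 deg = 0.1047 rad
sin(delta) = 0.1045
E_loss = pi * 374818.0000 * 0.0152 * 0.1045
E_loss = 1870.8909


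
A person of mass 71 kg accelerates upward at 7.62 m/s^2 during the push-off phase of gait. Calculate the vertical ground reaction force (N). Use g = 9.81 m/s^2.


GRF = m * (g + a)
GRF = 71 * (9.81 + 7.62)
GRF = 71 * 17.4300
GRF = 1237.5300


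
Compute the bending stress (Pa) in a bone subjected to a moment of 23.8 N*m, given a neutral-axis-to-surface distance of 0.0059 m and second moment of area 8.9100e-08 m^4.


sigma = M * c / I
sigma = 23.8 * 0.0059 / 8.9100e-08
M * c = 0.1404
sigma = 1.5760e+06


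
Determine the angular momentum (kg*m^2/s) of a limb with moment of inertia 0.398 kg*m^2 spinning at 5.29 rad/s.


L = I * omega
L = 0.398 * 5.29
L = 2.1054


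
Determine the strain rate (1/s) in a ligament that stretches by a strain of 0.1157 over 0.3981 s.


strain_rate = delta_strain / delta_t
strain_rate = 0.1157 / 0.3981
strain_rate = 0.2906


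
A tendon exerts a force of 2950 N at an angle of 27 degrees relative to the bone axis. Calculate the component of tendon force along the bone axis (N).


F_eff = F_tendon * cos(theta)
theta = 27 deg = 0.4712 rad
cos(theta) = 0.8910
F_eff = 2950 * 0.8910
F_eff = 2628.4692


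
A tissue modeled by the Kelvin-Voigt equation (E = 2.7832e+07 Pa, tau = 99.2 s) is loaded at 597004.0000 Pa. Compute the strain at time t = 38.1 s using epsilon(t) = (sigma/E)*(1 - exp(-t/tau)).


epsilon(t) = (sigma/E) * (1 - exp(-t/tau))
sigma/E = 597004.0000 / 2.7832e+07 = 0.0215
exp(-t/tau) = exp(-38.1 / 99.2) = 0.6811
epsilon = 0.0215 * (1 - 0.6811)
epsilon = 0.0068


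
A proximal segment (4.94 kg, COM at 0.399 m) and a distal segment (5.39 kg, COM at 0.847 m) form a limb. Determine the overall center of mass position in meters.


COM = (m1*x1 + m2*x2) / (m1 + m2)
COM = (4.94*0.399 + 5.39*0.847) / (4.94 + 5.39)
Numerator = 6.5364
Denominator = 10.3300
COM = 0.6328


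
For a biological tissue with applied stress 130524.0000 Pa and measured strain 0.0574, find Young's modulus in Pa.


E = stress / strain
E = 130524.0000 / 0.0574
E = 2.2739e+06


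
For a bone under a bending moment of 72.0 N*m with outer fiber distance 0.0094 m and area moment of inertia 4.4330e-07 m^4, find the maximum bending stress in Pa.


sigma = M * c / I
sigma = 72.0 * 0.0094 / 4.4330e-07
M * c = 0.6768
sigma = 1.5267e+06


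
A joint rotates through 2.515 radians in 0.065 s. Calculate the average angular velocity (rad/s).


omega = delta_theta / delta_t
omega = 2.515 / 0.065
omega = 38.6923


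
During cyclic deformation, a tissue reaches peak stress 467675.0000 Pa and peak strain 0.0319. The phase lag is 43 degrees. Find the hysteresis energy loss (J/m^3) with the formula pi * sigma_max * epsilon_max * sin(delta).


E_loss = pi * sigma_max * epsilon_max * sin(delta)
delta = 43 deg = 0.7505 rad
sin(delta) = 0.6820
E_loss = pi * 467675.0000 * 0.0319 * 0.6820
E_loss = 31964.5092


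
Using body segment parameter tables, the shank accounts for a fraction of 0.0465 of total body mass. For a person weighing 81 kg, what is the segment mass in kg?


m_segment = body_mass * fraction
m_segment = 81 * 0.0465
m_segment = 3.7665


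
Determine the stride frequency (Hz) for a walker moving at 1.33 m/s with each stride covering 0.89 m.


f = v / stride_length
f = 1.33 / 0.89
f = 1.4944


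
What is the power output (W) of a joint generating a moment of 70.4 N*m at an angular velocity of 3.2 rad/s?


P = M * omega
P = 70.4 * 3.2
P = 225.2800


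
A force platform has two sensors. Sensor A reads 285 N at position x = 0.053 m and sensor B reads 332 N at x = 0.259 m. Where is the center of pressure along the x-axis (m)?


COP_x = (F1*x1 + F2*x2) / (F1 + F2)
COP_x = (285*0.053 + 332*0.259) / (285 + 332)
Numerator = 101.0930
Denominator = 617
COP_x = 0.1638


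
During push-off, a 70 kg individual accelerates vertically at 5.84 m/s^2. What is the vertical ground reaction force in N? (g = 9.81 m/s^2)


GRF = m * (g + a)
GRF = 70 * (9.81 + 5.84)
GRF = 70 * 15.6500
GRF = 1095.5000


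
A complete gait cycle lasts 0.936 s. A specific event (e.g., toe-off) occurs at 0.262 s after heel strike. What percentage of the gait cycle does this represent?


pct = (event_time / cycle_time) * 100
pct = (0.262 / 0.936) * 100
ratio = 0.2799
pct = 27.9915


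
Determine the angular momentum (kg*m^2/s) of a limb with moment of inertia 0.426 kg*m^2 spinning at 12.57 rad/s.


L = I * omega
L = 0.426 * 12.57
L = 5.3548


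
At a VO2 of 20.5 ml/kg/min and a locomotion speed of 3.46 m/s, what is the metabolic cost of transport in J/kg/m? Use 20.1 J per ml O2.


Power per kg = VO2 * 20.1 / 60
Power per kg = 20.5 * 20.1 / 60 = 6.8675 W/kg
Cost = power_per_kg / speed
Cost = 6.8675 / 3.46
Cost = 1.9848


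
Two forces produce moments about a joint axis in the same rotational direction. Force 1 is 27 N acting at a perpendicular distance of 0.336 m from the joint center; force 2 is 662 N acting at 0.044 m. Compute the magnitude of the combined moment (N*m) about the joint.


M = F1 * d1 + F2 * d2
M = 27 * 0.336 + 662 * 0.044
M = 9.0720 + 29.1280
M = 38.2000


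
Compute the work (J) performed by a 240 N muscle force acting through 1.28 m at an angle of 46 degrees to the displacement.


W = F * d * cos(theta)
theta = 46 deg = 0.8029 rad
cos(theta) = 0.6947
W = 240 * 1.28 * 0.6947
W = 213.3991


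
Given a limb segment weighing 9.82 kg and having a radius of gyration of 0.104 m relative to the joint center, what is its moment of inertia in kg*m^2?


I = m * k^2
I = 9.82 * 0.104^2
k^2 = 0.0108
I = 0.1062


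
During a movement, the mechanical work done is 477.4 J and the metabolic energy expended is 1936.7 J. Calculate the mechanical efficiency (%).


eta = (W_mech / E_meta) * 100
eta = (477.4 / 1936.7) * 100
ratio = 0.2465
eta = 24.6502


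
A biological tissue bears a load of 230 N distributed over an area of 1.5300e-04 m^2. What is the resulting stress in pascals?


stress = F / A
stress = 230 / 1.5300e-04
stress = 1.5033e+06
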